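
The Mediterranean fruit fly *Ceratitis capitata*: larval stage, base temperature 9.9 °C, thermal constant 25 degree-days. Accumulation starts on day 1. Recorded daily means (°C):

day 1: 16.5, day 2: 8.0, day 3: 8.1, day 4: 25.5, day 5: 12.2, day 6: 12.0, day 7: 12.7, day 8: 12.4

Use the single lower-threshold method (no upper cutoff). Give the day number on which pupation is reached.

day 6

Daily DD above 9.9 °C: 6.6, 0.0, 0.0, 15.6, 2.3, 2.1, 2.8, 2.5.
Cumulative: 6.6, 6.6, 6.6, 22.2, 24.5, 26.6, 29.4, 31.9.
The total first reaches 25 DD on day 6.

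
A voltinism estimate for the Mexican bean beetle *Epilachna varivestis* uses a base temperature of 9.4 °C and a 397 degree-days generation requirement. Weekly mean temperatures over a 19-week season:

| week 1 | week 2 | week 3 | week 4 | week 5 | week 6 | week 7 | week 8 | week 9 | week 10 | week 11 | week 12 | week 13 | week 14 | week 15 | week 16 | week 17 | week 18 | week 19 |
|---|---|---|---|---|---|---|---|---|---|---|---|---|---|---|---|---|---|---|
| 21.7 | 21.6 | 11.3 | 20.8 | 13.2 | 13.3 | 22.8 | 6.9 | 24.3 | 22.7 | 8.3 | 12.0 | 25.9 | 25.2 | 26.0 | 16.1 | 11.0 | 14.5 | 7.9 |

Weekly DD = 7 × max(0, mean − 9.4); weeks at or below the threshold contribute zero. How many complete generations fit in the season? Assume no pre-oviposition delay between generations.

Weekly DD (7 × max(0, T̄ − 9.4)): 86.1, 85.4, 13.3, 79.8, 26.6, 27.3, 93.8, 0.0, 104.3, 93.1, 0.0, 18.2, 115.5, 110.6, 116.2, 46.9, 11.2, 35.7, 0.0.
Season total = 1064.0 DD.
Complete generations = ⌊1064.0 / 397⌋ = 2.

2 generations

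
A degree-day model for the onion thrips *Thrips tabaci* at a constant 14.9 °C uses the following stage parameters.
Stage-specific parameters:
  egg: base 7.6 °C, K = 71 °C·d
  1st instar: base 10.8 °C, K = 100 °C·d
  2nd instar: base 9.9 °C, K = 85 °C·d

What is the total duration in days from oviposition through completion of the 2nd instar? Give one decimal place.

51.1 days

egg: 71 / (14.9 − 7.6) = 71 / 7.3 = 9.726 d.
1st instar: 100 / (14.9 − 10.8) = 100 / 4.1 = 24.390 d.
2nd instar: 85 / (14.9 − 9.9) = 85 / 5.0 = 17.000 d.
Sum = 51.116 ≈ 51.1 days.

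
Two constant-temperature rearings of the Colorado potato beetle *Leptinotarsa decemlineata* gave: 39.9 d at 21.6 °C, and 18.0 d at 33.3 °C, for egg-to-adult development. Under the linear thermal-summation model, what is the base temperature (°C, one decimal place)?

12.0 °C

Equal thermal constants: D₁(T₁ − T_b) = D₂(T₂ − T_b).
39.9·(21.6 − T_b) = 18.0·(33.3 − T_b)
T_b = (39.9·21.6 − 18.0·33.3) / (39.9 − 18.0) = 262.44 / 21.9 = 11.984 °C ≈ 12.0 °C.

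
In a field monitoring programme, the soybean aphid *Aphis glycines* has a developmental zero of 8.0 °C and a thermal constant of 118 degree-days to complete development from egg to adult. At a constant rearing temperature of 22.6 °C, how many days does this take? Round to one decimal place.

8.1 days

Daily accumulation = 22.6 − 8.0 = 14.6 DD/day.
Duration = 118 / 14.6 = 8.082 ≈ 8.1 days.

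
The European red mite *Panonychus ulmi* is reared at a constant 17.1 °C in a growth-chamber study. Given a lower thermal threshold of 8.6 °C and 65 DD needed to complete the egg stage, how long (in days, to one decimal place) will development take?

Daily accumulation = 17.1 − 8.6 = 8.5 DD/day.
Duration = 65 / 8.5 = 7.647 ≈ 7.6 days.

7.6 days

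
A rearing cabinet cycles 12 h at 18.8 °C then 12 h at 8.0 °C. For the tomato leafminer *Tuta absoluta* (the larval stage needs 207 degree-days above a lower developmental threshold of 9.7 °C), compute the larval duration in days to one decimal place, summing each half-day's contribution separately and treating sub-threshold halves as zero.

45.5 days

Day half: max(0, 18.8 − 9.7) × 0.5 = 9.1 × 0.5 = 4.55 DD.
Night half: max(0, 8.0 − 9.7) × 0.5 = 0.0 × 0.5 = 0.00 DD.
Per 24 h: 4.55 DD/day.
Duration = 207 / 4.55 = 45.495 ≈ 45.5 days.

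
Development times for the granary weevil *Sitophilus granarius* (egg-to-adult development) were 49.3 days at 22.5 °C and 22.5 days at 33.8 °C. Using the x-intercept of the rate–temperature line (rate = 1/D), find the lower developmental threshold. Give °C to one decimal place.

Linear rate model ⇒ the product D·(T − T_b) is constant across temperatures.
49.3·(22.5 − T_b) = 22.5·(33.8 − T_b)
T_b = (49.3·22.5 − 22.5·33.8) / (49.3 − 22.5) = 348.75 / 26.8 = 13.013 °C ≈ 13.0 °C.

13.0 °C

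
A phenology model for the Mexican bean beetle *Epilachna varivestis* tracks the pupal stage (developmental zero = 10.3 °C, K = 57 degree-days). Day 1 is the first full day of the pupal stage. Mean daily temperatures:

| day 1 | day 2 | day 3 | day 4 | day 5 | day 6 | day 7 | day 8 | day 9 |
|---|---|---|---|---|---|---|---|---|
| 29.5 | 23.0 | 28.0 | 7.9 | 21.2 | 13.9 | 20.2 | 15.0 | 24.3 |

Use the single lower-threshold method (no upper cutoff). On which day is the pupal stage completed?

day 5

Daily DD above 10.3 °C: 19.2, 12.7, 17.7, 0.0, 10.9, 3.6, 9.9, 4.7, 14.0.
Cumulative: 19.2, 31.9, 49.6, 49.6, 60.5, 64.1, 74.0, 78.7, 92.7.
The total first reaches 57 DD on day 5.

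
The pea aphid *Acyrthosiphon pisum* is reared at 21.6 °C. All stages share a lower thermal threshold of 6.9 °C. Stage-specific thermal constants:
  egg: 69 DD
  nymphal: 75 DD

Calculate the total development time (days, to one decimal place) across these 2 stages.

Daily accumulation at 21.6 °C = 21.6 − 6.9 = 14.7 DD/day.
Total K = 69 + 75 = 144 DD.
Total duration = 144 / 14.7 = 9.796 ≈ 9.8 days.

9.8 days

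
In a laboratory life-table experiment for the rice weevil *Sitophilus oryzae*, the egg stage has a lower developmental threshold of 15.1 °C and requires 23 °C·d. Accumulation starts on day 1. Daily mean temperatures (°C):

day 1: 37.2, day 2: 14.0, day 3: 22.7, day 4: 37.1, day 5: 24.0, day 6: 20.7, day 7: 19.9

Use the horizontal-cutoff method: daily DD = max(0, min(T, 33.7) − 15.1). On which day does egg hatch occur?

day 3

Daily DD above 15.1 °C (capped at 18.6): 18.6, 0.0, 7.6, 18.6, 8.9, 5.6, 4.8.
Cumulative: 18.6, 18.6, 26.2, 44.8, 53.7, 59.3, 64.1.
The total first reaches 23 DD on day 3.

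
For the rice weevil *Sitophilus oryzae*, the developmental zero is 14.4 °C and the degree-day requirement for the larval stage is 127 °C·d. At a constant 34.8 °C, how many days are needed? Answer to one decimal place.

6.2 days

Daily accumulation = 34.8 − 14.4 = 20.4 DD/day.
Duration = 127 / 20.4 = 6.225 ≈ 6.2 days.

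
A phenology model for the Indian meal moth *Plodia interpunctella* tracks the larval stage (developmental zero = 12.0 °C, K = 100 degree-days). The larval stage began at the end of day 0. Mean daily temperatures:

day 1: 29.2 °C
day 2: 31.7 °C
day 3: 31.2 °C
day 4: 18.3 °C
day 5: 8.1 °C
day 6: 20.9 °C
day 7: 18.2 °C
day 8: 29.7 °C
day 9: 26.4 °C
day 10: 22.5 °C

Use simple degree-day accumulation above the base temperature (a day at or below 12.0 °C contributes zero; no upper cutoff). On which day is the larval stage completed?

Daily DD above 12.0 °C: 17.2, 19.7, 19.2, 6.3, 0.0, 8.9, 6.2, 17.7, 14.4, 10.5.
Cumulative: 17.2, 36.9, 56.1, 62.4, 62.4, 71.3, 77.5, 95.2, 109.6, 120.1.
The total first reaches 100 DD on day 9.

day 9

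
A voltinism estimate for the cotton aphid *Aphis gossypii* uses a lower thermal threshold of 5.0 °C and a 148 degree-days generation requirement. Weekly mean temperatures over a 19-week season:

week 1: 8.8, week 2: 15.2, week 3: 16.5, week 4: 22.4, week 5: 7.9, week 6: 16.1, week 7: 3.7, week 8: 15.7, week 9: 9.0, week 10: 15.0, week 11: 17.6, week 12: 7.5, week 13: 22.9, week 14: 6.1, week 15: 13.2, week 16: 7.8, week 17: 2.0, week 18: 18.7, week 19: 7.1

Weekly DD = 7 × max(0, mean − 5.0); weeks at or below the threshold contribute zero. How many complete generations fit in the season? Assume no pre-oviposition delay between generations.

Weekly DD (7 × max(0, T̄ − 5.0)): 26.6, 71.4, 80.5, 121.8, 20.3, 77.7, 0.0, 74.9, 28.0, 70.0, 88.2, 17.5, 125.3, 7.7, 57.4, 19.6, 0.0, 95.9, 14.7.
Season total = 997.5 DD.
Complete generations = ⌊997.5 / 148⌋ = 6.

6 generations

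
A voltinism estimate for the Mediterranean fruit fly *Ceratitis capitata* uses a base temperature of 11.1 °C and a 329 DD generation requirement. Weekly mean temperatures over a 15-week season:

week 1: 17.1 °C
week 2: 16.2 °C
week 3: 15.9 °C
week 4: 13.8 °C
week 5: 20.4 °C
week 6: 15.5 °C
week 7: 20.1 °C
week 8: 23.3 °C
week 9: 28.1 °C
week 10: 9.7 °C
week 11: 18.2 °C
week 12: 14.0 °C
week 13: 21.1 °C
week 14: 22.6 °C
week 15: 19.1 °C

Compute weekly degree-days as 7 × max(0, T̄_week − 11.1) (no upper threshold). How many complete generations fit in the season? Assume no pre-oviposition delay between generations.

2 generations

Weekly DD (7 × max(0, T̄ − 11.1)): 42.0, 35.7, 33.6, 18.9, 65.1, 30.8, 63.0, 85.4, 119.0, 0.0, 49.7, 20.3, 70.0, 80.5, 56.0.
Season total = 770.0 DD.
Complete generations = ⌊770.0 / 329⌋ = 2.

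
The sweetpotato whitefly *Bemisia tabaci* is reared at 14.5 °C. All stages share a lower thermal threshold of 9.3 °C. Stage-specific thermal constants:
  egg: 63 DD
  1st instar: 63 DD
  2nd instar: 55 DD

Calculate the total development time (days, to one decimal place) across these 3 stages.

Daily accumulation at 14.5 °C = 14.5 − 9.3 = 5.2 DD/day.
Total K = 63 + 63 + 55 = 181 DD.
Total duration = 181 / 5.2 = 34.808 ≈ 34.8 days.

34.8 days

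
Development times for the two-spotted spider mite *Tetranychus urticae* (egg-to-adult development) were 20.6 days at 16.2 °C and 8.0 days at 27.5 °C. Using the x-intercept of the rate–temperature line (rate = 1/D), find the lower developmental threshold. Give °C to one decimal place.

Under the model K = D·(T − T_b), so D₁·(T₁ − T_b) = D₂·(T₂ − T_b).
20.6·(16.2 − T_b) = 8.0·(27.5 − T_b)
T_b = (20.6·16.2 − 8.0·27.5) / (20.6 − 8.0) = 113.72 / 12.6 = 9.025 °C ≈ 9.0 °C.

9.0 °C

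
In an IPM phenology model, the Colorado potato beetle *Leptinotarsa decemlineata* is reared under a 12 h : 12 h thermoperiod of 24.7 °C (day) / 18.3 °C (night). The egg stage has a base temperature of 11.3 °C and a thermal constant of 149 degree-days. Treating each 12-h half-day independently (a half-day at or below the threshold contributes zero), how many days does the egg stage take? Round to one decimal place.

Day half: max(0, 24.7 − 11.3) × 0.5 = 13.4 × 0.5 = 6.70 DD.
Night half: max(0, 18.3 − 11.3) × 0.5 = 7.0 × 0.5 = 3.50 DD.
Per 24 h: 10.20 DD/day.
Duration = 149 / 10.20 = 14.608 ≈ 14.6 days.

14.6 days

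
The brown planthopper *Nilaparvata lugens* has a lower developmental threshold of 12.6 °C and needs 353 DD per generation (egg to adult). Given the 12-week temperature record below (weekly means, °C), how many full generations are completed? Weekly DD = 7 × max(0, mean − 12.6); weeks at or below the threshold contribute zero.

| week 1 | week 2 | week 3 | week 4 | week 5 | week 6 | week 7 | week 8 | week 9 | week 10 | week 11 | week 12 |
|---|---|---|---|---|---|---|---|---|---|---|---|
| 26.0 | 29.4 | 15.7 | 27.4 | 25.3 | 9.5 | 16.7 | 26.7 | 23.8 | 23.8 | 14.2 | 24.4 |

2 generations

Weekly DD (7 × max(0, T̄ − 12.6)): 93.8, 117.6, 21.7, 103.6, 88.9, 0.0, 28.7, 98.7, 78.4, 78.4, 11.2, 82.6.
Season total = 803.6 DD.
Complete generations = ⌊803.6 / 353⌋ = 2.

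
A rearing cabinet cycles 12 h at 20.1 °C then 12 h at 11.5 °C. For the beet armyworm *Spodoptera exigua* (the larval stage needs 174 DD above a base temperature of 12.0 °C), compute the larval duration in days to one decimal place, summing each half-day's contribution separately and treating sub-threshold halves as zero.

Day half: max(0, 20.1 − 12.0) × 0.5 = 8.1 × 0.5 = 4.05 DD.
Night half: max(0, 11.5 − 12.0) × 0.5 = 0.0 × 0.5 = 0.00 DD.
Per 24 h: 4.05 DD/day.
Duration = 174 / 4.05 = 42.963 ≈ 43.0 days.

43.0 days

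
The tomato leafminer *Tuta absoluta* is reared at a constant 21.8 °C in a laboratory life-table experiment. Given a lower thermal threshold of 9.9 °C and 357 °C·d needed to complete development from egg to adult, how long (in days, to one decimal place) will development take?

30.0 days

Daily accumulation = 21.8 − 9.9 = 11.9 DD/day.
Duration = 357 / 11.9 = 30.000 ≈ 30.0 days.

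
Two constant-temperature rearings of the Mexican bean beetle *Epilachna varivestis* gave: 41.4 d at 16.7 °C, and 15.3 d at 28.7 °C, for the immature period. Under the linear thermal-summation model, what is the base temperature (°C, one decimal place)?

Linear rate model ⇒ the product D·(T − T_b) is constant across temperatures.
41.4·(16.7 − T_b) = 15.3·(28.7 − T_b)
T_b = (41.4·16.7 − 15.3·28.7) / (41.4 − 15.3) = 252.27 / 26.1 = 9.666 °C ≈ 9.7 °C.

9.7 °C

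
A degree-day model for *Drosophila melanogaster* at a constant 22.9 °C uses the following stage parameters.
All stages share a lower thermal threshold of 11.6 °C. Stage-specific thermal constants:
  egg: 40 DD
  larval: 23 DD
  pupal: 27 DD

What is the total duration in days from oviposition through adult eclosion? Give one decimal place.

8.0 days

Daily accumulation at 22.9 °C = 22.9 − 11.6 = 11.3 DD/day.
Total K = 40 + 23 + 27 = 90 DD.
Total duration = 90 / 11.3 = 7.965 ≈ 8.0 days.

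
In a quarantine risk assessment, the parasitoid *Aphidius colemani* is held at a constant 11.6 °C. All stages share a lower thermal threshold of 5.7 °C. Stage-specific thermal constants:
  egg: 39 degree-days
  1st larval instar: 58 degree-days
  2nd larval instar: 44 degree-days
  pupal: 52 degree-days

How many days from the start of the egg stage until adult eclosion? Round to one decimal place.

32.7 days

Daily accumulation at 11.6 °C = 11.6 − 5.7 = 5.9 DD/day.
Total K = 39 + 58 + 44 + 52 = 193 DD.
Total duration = 193 / 5.9 = 32.712 ≈ 32.7 days.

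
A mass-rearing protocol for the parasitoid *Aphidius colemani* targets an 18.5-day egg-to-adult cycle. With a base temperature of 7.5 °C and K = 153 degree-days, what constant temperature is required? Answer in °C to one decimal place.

Required daily accumulation = 153 / 18.5 = 8.270 DD/day.
T = T_base + 8.270 = 7.5 + 8.270 = 15.770 ≈ 15.8 °C.

15.8 °C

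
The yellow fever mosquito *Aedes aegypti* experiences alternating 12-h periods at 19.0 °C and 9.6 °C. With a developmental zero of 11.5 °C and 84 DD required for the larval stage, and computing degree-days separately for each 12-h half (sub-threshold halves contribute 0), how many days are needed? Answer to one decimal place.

Day half: max(0, 19.0 − 11.5) × 0.5 = 7.5 × 0.5 = 3.75 DD.
Night half: max(0, 9.6 − 11.5) × 0.5 = 0.0 × 0.5 = 0.00 DD.
Per 24 h: 3.75 DD/day.
Duration = 84 / 3.75 = 22.400 ≈ 22.4 days.

22.4 days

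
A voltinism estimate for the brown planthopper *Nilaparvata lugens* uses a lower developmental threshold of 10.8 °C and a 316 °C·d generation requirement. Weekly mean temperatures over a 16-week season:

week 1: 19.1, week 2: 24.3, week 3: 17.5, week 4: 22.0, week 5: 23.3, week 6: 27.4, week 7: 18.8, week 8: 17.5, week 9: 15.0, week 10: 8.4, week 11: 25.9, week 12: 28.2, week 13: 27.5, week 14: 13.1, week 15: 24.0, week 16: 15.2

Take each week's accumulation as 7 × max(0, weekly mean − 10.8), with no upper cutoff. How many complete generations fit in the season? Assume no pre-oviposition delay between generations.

3 generations

Weekly DD (7 × max(0, T̄ − 10.8)): 58.1, 94.5, 46.9, 78.4, 87.5, 116.2, 56.0, 46.9, 29.4, 0.0, 105.7, 121.8, 116.9, 16.1, 92.4, 30.8.
Season total = 1097.6 DD.
Complete generations = ⌊1097.6 / 316⌋ = 3.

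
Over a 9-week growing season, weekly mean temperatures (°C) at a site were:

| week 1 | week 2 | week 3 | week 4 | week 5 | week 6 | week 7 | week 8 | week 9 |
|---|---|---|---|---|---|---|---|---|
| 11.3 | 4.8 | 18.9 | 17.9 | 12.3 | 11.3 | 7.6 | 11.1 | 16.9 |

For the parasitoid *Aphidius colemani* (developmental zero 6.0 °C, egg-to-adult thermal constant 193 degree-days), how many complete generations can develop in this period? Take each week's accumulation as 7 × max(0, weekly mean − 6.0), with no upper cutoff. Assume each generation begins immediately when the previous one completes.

2 generations

Weekly DD (7 × max(0, T̄ − 6.0)): 37.1, 0.0, 90.3, 83.3, 44.1, 37.1, 11.2, 35.7, 76.3.
Season total = 415.1 DD.
Complete generations = ⌊415.1 / 193⌋ = 2.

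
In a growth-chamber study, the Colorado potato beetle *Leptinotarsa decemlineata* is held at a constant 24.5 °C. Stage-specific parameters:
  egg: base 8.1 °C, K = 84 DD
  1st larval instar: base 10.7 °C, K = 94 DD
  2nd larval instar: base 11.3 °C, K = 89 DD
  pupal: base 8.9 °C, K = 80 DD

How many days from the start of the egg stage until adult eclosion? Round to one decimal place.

23.8 days

egg: 84 / (24.5 − 8.1) = 84 / 16.4 = 5.122 d.
1st larval instar: 94 / (24.5 − 10.7) = 94 / 13.8 = 6.812 d.
2nd larval instar: 89 / (24.5 − 11.3) = 89 / 13.2 = 6.742 d.
pupal: 80 / (24.5 − 8.9) = 80 / 15.6 = 5.128 d.
Sum = 23.804 ≈ 23.8 days.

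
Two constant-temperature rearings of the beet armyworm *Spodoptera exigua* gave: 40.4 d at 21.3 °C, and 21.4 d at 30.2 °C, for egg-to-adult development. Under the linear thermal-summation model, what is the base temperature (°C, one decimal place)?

11.3 °C

Under the model K = D·(T − T_b), so D₁·(T₁ − T_b) = D₂·(T₂ − T_b).
40.4·(21.3 − T_b) = 21.4·(30.2 − T_b)
T_b = (40.4·21.3 − 21.4·30.2) / (40.4 − 21.4) = 214.24 / 19.0 = 11.276 °C ≈ 11.3 °C.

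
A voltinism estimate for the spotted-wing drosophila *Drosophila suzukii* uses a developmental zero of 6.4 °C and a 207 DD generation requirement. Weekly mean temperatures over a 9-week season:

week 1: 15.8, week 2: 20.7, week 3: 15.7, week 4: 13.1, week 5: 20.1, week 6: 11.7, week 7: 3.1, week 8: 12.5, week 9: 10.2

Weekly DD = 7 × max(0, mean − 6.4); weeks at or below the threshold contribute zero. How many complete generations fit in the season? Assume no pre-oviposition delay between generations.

Weekly DD (7 × max(0, T̄ − 6.4)): 65.8, 100.1, 65.1, 46.9, 95.9, 37.1, 0.0, 42.7, 26.6.
Season total = 480.2 DD.
Complete generations = ⌊480.2 / 207⌋ = 2.

2 generations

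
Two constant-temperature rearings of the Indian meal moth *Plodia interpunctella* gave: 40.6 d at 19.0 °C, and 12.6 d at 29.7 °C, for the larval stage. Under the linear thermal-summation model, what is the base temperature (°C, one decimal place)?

Equal thermal constants: D₁(T₁ − T_b) = D₂(T₂ − T_b).
40.6·(19.0 − T_b) = 12.6·(29.7 − T_b)
T_b = (40.6·19.0 − 12.6·29.7) / (40.6 − 12.6) = 397.18 / 28.0 = 14.185 °C ≈ 14.2 °C.

14.2 °C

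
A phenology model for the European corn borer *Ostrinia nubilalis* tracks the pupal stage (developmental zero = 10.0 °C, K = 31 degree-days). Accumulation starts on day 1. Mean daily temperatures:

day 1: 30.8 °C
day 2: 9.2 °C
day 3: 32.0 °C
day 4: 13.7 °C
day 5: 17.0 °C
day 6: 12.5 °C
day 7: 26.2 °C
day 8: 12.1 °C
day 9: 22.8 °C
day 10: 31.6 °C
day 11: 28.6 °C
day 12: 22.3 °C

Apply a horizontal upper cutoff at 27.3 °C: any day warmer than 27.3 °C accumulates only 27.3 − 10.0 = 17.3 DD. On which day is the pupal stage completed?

Daily DD above 10.0 °C (capped at 17.3): 17.3, 0.0, 17.3, 3.7, 7.0, 2.5, 16.2, 2.1, 12.8, 17.3, 17.3, 12.3.
Cumulative: 17.3, 17.3, 34.6, 38.3, 45.3, 47.8, 64.0, 66.1, 78.9, 96.2, 113.5, 125.8.
The total first reaches 31 DD on day 3.

day 3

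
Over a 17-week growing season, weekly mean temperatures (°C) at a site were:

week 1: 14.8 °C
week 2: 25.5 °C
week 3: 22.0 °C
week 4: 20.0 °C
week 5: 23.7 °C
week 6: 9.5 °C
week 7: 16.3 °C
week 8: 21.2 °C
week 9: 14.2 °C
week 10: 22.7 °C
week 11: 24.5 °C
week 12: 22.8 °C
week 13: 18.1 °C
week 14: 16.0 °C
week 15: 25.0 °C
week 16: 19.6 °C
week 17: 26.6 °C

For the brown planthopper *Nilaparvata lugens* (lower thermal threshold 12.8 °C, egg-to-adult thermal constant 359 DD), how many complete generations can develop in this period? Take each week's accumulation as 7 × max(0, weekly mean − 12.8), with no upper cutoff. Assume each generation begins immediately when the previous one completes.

2 generations

Weekly DD (7 × max(0, T̄ − 12.8)): 14.0, 88.9, 64.4, 50.4, 76.3, 0.0, 24.5, 58.8, 9.8, 69.3, 81.9, 70.0, 37.1, 22.4, 85.4, 47.6, 96.6.
Season total = 897.4 DD.
Complete generations = ⌊897.4 / 359⌋ = 2.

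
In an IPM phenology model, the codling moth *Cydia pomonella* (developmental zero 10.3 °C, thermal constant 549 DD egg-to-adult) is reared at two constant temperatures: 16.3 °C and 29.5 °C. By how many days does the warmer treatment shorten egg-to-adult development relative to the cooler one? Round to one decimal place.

At 16.3 °C: 549 / (16.3 − 10.3) = 549 / 6.0 = 91.500 d.
At 29.5 °C: 549 / (29.5 − 10.3) = 549 / 19.2 = 28.594 d.
Difference = |91.500 − 28.594| = 62.906 ≈ 62.9 days.

62.9 days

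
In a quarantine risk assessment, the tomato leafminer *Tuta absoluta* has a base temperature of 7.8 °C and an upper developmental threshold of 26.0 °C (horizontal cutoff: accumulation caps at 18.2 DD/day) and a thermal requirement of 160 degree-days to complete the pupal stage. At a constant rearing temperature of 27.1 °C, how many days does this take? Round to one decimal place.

Temperature 27.1 °C exceeds the upper threshold, so daily accumulation caps at 26.0 − 7.8 = 18.2 DD/day.
Duration = 160 / 18.2 = 8.791 ≈ 8.8 days.

8.8 days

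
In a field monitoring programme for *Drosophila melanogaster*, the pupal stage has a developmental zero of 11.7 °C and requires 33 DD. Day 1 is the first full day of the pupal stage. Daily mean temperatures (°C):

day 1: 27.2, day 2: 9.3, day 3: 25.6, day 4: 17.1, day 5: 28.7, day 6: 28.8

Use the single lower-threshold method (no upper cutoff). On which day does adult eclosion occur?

day 4

Daily DD above 11.7 °C: 15.5, 0.0, 13.9, 5.4, 17.0, 17.1.
Cumulative: 15.5, 15.5, 29.4, 34.8, 51.8, 68.9.
The total first reaches 33 DD on day 4.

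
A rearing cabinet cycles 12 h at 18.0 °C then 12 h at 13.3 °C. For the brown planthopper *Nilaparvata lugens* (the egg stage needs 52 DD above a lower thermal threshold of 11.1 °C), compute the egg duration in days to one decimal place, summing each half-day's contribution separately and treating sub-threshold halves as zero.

11.4 days

Day half: max(0, 18.0 − 11.1) × 0.5 = 6.9 × 0.5 = 3.45 DD.
Night half: max(0, 13.3 − 11.1) × 0.5 = 2.2 × 0.5 = 1.10 DD.
Per 24 h: 4.55 DD/day.
Duration = 52 / 4.55 = 11.429 ≈ 11.4 days.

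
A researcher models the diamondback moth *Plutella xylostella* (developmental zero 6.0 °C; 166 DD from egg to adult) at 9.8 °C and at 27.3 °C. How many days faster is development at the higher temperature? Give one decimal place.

35.9 days

At 9.8 °C: 166 / (9.8 − 6.0) = 166 / 3.8 = 43.684 d.
At 27.3 °C: 166 / (27.3 − 6.0) = 166 / 21.3 = 7.793 d.
Difference = |43.684 − 7.793| = 35.891 ≈ 35.9 days.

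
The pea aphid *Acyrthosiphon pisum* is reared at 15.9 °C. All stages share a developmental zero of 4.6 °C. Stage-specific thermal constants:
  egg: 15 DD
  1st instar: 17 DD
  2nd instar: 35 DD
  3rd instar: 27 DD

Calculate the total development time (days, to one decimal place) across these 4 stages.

Daily accumulation at 15.9 °C = 15.9 − 4.6 = 11.3 DD/day.
Total K = 15 + 17 + 35 + 27 = 94 DD.
Total duration = 94 / 11.3 = 8.319 ≈ 8.3 days.

8.3 days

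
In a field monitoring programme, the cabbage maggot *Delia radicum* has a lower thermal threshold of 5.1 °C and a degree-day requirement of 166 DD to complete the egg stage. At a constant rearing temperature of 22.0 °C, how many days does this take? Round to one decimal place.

Daily accumulation = 22.0 − 5.1 = 16.9 DD/day.
Duration = 166 / 16.9 = 9.822 ≈ 9.8 days.

9.8 days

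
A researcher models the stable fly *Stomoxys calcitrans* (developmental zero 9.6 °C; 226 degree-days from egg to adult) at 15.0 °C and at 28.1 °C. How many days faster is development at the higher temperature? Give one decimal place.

At 15.0 °C: 226 / (15.0 − 9.6) = 226 / 5.4 = 41.852 d.
At 28.1 °C: 226 / (28.1 − 9.6) = 226 / 18.5 = 12.216 d.
Difference = |41.852 − 12.216| = 29.636 ≈ 29.6 days.

29.6 days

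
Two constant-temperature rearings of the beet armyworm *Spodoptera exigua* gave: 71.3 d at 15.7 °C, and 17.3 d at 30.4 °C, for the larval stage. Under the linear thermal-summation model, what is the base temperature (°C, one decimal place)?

11.0 °C

Equal thermal constants: D₁(T₁ − T_b) = D₂(T₂ − T_b).
71.3·(15.7 − T_b) = 17.3·(30.4 − T_b)
T_b = (71.3·15.7 − 17.3·30.4) / (71.3 − 17.3) = 593.49 / 54.0 = 10.991 °C ≈ 11.0 °C.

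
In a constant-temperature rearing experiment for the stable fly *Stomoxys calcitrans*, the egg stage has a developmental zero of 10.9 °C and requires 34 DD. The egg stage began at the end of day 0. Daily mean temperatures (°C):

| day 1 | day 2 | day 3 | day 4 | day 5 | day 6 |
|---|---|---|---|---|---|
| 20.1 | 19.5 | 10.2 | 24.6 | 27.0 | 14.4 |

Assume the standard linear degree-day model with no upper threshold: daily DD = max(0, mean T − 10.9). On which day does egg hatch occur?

day 5

Daily DD above 10.9 °C: 9.2, 8.6, 0.0, 13.7, 16.1, 3.5.
Cumulative: 9.2, 17.8, 17.8, 31.5, 47.6, 51.1.
The total first reaches 34 DD on day 5.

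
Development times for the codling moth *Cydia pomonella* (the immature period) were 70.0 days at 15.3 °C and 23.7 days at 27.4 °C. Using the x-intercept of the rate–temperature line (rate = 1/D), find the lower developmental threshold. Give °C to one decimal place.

9.1 °C

Under the model K = D·(T − T_b), so D₁·(T₁ − T_b) = D₂·(T₂ − T_b).
70.0·(15.3 − T_b) = 23.7·(27.4 − T_b)
T_b = (70.0·15.3 − 23.7·27.4) / (70.0 − 23.7) = 421.62 / 46.3 = 9.106 °C ≈ 9.1 °C.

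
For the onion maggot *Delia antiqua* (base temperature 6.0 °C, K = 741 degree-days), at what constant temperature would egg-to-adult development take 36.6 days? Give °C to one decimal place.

26.2 °C

Required daily accumulation = 741 / 36.6 = 20.246 DD/day.
T = T_base + 20.246 = 6.0 + 20.246 = 26.246 ≈ 26.2 °C.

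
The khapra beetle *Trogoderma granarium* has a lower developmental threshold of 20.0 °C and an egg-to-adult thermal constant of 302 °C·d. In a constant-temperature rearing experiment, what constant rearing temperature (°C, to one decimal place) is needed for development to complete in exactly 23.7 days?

Required daily accumulation = 302 / 23.7 = 12.743 DD/day.
T = T_base + 12.743 = 20.0 + 12.743 = 32.743 ≈ 32.7 °C.

32.7 °C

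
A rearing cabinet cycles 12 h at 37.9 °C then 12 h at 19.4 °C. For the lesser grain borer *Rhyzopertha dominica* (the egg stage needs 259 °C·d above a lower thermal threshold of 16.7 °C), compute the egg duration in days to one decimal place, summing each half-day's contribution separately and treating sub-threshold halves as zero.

21.7 days

Day half: max(0, 37.9 − 16.7) × 0.5 = 21.2 × 0.5 = 10.60 DD.
Night half: max(0, 19.4 − 16.7) × 0.5 = 2.7 × 0.5 = 1.35 DD.
Per 24 h: 11.95 DD/day.
Duration = 259 / 11.95 = 21.674 ≈ 21.7 days.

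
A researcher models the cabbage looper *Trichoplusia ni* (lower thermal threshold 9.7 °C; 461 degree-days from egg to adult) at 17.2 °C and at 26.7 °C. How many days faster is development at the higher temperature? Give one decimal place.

At 17.2 °C: 461 / (17.2 − 9.7) = 461 / 7.5 = 61.467 d.
At 26.7 °C: 461 / (26.7 − 9.7) = 461 / 17.0 = 27.118 d.
Difference = |61.467 − 27.118| = 34.349 ≈ 34.3 days.

34.3 days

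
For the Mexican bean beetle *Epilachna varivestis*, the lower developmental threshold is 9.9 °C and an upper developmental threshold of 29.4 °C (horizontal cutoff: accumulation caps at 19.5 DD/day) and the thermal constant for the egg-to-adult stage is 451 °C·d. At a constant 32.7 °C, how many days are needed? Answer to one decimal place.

Temperature 32.7 °C exceeds the upper threshold, so daily accumulation caps at 29.4 − 9.9 = 19.5 DD/day.
Duration = 451 / 19.5 = 23.128 ≈ 23.1 days.

23.1 days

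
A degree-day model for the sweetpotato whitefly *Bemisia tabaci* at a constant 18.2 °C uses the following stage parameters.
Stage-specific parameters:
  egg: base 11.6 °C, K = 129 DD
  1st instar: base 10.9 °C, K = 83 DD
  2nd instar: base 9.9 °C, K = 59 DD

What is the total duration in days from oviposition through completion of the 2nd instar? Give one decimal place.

egg: 129 / (18.2 − 11.6) = 129 / 6.6 = 19.545 d.
1st instar: 83 / (18.2 − 10.9) = 83 / 7.3 = 11.370 d.
2nd instar: 59 / (18.2 − 9.9) = 59 / 8.3 = 7.108 d.
Sum = 38.024 ≈ 38.0 days.

38.0 days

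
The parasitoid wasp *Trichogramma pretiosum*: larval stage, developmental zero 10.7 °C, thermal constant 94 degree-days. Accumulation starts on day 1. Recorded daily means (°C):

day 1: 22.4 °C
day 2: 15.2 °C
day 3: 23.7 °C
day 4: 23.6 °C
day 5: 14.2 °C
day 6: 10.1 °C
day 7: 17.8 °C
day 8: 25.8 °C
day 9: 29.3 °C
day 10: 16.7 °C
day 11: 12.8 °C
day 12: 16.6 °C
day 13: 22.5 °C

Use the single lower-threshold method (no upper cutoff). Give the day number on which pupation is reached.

day 11

Daily DD above 10.7 °C: 11.7, 4.5, 13.0, 12.9, 3.5, 0.0, 7.1, 15.1, 18.6, 6.0, 2.1, 5.9, 11.8.
Cumulative: 11.7, 16.2, 29.2, 42.1, 45.6, 45.6, 52.7, 67.8, 86.4, 92.4, 94.5, 100.4, 112.2.
The total first reaches 94 DD on day 11.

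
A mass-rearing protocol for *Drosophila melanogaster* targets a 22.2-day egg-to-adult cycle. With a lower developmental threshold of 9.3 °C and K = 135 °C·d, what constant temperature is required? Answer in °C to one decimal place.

Required daily accumulation = 135 / 22.2 = 6.081 DD/day.
T = T_base + 6.081 = 9.3 + 6.081 = 15.381 ≈ 15.4 °C.

15.4 °C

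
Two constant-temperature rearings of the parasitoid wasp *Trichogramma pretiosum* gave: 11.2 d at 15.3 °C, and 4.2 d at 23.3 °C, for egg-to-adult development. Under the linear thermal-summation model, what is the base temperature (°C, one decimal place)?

10.5 °C

Linear rate model ⇒ the product D·(T − T_b) is constant across temperatures.
11.2·(15.3 − T_b) = 4.2·(23.3 − T_b)
T_b = (11.2·15.3 − 4.2·23.3) / (11.2 − 4.2) = 73.50 / 7.0 = 10.500 °C ≈ 10.5 °C.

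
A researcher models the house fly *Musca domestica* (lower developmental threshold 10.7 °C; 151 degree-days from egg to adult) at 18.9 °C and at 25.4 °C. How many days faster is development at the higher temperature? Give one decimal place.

At 18.9 °C: 151 / (18.9 − 10.7) = 151 / 8.2 = 18.415 d.
At 25.4 °C: 151 / (25.4 − 10.7) = 151 / 14.7 = 10.272 d.
Difference = |18.415 − 10.272| = 8.143 ≈ 8.1 days.

8.1 days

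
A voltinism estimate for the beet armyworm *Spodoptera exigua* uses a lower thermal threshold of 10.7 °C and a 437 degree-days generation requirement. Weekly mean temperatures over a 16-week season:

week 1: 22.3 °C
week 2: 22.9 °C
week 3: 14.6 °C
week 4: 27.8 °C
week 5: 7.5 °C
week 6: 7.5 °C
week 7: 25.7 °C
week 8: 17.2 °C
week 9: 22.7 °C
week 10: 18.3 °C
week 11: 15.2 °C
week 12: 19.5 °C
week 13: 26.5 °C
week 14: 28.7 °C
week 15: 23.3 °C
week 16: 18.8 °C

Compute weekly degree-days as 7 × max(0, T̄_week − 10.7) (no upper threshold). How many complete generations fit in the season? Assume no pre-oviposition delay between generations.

Weekly DD (7 × max(0, T̄ − 10.7)): 81.2, 85.4, 27.3, 119.7, 0.0, 0.0, 105.0, 45.5, 84.0, 53.2, 31.5, 61.6, 110.6, 126.0, 88.2, 56.7.
Season total = 1075.9 DD.
Complete generations = ⌊1075.9 / 437⌋ = 2.

2 generations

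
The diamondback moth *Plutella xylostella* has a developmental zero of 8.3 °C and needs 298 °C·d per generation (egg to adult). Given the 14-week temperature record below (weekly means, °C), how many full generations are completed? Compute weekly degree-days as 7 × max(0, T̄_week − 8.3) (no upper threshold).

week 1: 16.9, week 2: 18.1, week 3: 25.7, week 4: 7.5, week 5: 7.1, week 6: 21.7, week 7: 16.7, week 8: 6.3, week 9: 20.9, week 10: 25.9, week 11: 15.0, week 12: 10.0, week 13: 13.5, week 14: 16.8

2 generations

Weekly DD (7 × max(0, T̄ − 8.3)): 60.2, 68.6, 121.8, 0.0, 0.0, 93.8, 58.8, 0.0, 88.2, 123.2, 46.9, 11.9, 36.4, 59.5.
Season total = 769.3 DD.
Complete generations = ⌊769.3 / 298⌋ = 2.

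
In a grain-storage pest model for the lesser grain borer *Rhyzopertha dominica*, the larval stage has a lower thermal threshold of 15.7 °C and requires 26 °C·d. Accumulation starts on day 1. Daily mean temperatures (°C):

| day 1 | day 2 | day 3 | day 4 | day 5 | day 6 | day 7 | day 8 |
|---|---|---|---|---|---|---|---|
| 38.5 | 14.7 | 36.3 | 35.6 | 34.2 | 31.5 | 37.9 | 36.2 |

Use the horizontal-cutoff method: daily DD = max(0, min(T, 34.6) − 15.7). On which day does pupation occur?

Daily DD above 15.7 °C (capped at 18.9): 18.9, 0.0, 18.9, 18.9, 18.5, 15.8, 18.9, 18.9.
Cumulative: 18.9, 18.9, 37.8, 56.7, 75.2, 91.0, 109.9, 128.8.
The total first reaches 26 DD on day 3.

day 3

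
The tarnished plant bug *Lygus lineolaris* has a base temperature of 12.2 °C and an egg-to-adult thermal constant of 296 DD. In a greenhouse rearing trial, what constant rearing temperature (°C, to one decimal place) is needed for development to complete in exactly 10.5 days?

Required daily accumulation = 296 / 10.5 = 28.190 DD/day.
T = T_base + 28.190 = 12.2 + 28.190 = 40.390 ≈ 40.4 °C.

40.4 °C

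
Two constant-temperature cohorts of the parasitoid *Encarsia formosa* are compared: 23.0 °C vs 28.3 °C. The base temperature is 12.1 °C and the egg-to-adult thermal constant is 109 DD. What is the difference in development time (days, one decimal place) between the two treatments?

At 23.0 °C: 109 / (23.0 − 12.1) = 109 / 10.9 = 10.000 d.
At 28.3 °C: 109 / (28.3 − 12.1) = 109 / 16.2 = 6.728 d.
Difference = |10.000 − 6.728| = 3.272 ≈ 3.3 days.

3.3 days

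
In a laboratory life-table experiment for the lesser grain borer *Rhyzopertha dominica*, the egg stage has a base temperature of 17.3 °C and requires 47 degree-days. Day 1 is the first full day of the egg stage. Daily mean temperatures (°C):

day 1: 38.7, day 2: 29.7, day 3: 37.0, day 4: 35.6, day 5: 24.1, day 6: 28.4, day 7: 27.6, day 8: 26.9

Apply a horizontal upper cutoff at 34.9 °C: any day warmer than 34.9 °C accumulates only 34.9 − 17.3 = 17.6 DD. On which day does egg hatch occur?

day 3

Daily DD above 17.3 °C (capped at 17.6): 17.6, 12.4, 17.6, 17.6, 6.8, 11.1, 10.3, 9.6.
Cumulative: 17.6, 30.0, 47.6, 65.2, 72.0, 83.1, 93.4, 103.0.
The total first reaches 47 DD on day 3.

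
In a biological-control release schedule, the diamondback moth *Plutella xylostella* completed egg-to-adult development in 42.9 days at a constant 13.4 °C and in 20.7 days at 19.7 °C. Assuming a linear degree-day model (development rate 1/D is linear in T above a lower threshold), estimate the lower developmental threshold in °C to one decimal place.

7.5 °C

Under the model K = D·(T − T_b), so D₁·(T₁ − T_b) = D₂·(T₂ − T_b).
42.9·(13.4 − T_b) = 20.7·(19.7 − T_b)
T_b = (42.9·13.4 − 20.7·19.7) / (42.9 − 20.7) = 167.07 / 22.2 = 7.526 °C ≈ 7.5 °C.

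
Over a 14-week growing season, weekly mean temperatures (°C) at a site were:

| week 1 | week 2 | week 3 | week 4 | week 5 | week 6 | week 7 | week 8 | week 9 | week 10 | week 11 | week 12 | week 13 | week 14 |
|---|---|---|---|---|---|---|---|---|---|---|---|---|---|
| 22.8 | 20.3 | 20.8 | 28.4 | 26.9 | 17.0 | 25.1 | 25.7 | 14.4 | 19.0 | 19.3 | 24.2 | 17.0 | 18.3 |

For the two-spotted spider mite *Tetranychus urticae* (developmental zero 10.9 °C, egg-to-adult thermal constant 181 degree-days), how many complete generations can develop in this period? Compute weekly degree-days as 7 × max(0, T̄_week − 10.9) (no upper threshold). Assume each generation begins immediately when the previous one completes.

Weekly DD (7 × max(0, T̄ − 10.9)): 83.3, 65.8, 69.3, 122.5, 112.0, 42.7, 99.4, 103.6, 24.5, 56.7, 58.8, 93.1, 42.7, 51.8.
Season total = 1026.2 DD.
Complete generations = ⌊1026.2 / 181⌋ = 5.

5 generations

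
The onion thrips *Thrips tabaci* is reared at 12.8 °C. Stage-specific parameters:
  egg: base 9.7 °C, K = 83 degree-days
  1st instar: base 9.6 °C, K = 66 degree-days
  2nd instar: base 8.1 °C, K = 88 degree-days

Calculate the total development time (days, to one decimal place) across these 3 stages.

66.1 days

egg: 83 / (12.8 − 9.7) = 83 / 3.1 = 26.774 d.
1st instar: 66 / (12.8 − 9.6) = 66 / 3.2 = 20.625 d.
2nd instar: 88 / (12.8 − 8.1) = 88 / 4.7 = 18.723 d.
Sum = 66.123 ≈ 66.1 days.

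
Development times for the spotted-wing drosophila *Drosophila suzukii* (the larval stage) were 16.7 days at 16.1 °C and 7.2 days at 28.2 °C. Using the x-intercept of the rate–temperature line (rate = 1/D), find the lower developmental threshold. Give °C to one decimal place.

6.9 °C

Under the model K = D·(T − T_b), so D₁·(T₁ − T_b) = D₂·(T₂ − T_b).
16.7·(16.1 − T_b) = 7.2·(28.2 − T_b)
T_b = (16.7·16.1 − 7.2·28.2) / (16.7 − 7.2) = 65.83 / 9.5 = 6.929 °C ≈ 6.9 °C.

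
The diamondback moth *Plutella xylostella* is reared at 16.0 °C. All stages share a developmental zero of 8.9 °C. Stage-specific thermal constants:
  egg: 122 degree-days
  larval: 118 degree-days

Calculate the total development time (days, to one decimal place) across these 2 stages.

33.8 days

Daily accumulation at 16.0 °C = 16.0 − 8.9 = 7.1 DD/day.
Total K = 122 + 118 = 240 DD.
Total duration = 240 / 7.1 = 33.803 ≈ 33.8 days.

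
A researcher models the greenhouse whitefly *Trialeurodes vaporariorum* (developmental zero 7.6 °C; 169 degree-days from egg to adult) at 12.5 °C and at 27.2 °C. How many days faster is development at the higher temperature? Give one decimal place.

25.9 days

At 12.5 °C: 169 / (12.5 − 7.6) = 169 / 4.9 = 34.490 d.
At 27.2 °C: 169 / (27.2 − 7.6) = 169 / 19.6 = 8.622 d.
Difference = |34.490 − 8.622| = 25.867 ≈ 25.9 days.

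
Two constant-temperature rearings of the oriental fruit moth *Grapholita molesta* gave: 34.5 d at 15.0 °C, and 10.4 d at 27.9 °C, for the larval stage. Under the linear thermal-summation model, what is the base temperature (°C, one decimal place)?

9.4 °C

Under the model K = D·(T − T_b), so D₁·(T₁ − T_b) = D₂·(T₂ − T_b).
34.5·(15.0 − T_b) = 10.4·(27.9 − T_b)
T_b = (34.5·15.0 − 10.4·27.9) / (34.5 − 10.4) = 227.34 / 24.1 = 9.433 °C ≈ 9.4 °C.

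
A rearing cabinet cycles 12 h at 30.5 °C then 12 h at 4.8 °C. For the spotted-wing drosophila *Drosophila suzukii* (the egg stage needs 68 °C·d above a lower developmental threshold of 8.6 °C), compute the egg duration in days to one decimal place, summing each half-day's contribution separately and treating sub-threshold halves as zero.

Day half: max(0, 30.5 − 8.6) × 0.5 = 21.9 × 0.5 = 10.95 DD.
Night half: max(0, 4.8 − 8.6) × 0.5 = 0.0 × 0.5 = 0.00 DD.
Per 24 h: 10.95 DD/day.
Duration = 68 / 10.95 = 6.210 ≈ 6.2 days.

6.2 days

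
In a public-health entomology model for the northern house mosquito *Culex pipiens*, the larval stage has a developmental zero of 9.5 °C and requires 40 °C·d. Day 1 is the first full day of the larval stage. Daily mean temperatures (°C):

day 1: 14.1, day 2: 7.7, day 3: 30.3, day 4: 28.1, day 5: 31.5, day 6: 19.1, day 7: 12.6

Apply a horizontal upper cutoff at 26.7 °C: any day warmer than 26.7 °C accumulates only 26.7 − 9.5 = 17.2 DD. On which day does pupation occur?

day 5

Daily DD above 9.5 °C (capped at 17.2): 4.6, 0.0, 17.2, 17.2, 17.2, 9.6, 3.1.
Cumulative: 4.6, 4.6, 21.8, 39.0, 56.2, 65.8, 68.9.
The total first reaches 40 DD on day 5.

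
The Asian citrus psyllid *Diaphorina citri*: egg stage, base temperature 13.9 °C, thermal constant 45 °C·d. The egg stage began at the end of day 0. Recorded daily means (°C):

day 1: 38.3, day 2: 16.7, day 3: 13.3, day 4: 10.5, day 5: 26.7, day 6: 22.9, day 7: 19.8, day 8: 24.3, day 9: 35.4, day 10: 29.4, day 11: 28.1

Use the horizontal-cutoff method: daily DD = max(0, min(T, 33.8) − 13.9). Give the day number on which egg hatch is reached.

day 7

Daily DD above 13.9 °C (capped at 19.9): 19.9, 2.8, 0.0, 0.0, 12.8, 9.0, 5.9, 10.4, 19.9, 15.5, 14.2.
Cumulative: 19.9, 22.7, 22.7, 22.7, 35.5, 44.5, 50.4, 60.8, 80.7, 96.2, 110.4.
The total first reaches 45 DD on day 7.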